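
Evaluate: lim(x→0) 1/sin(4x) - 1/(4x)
This is an ∞-∞ indeterminate form.

Combine fractions or rationalize to convert ∞-∞ to 0/0 form:
  lim(x→0) 1/sin(4x) - 1/(4x) = 0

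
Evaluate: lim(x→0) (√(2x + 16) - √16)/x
This is a standard limit.

Factor or rationalize the expression:
  lim(x→0) (√(2x + 16) - √16)/x = 1/4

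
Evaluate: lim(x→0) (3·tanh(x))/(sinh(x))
This is a 0/0 indeterminate form.

Apply L'Hôpital's rule: differentiate numerator and denominator separately.
  f(x) = 3·tanh(x)   ⇒   f'(x) = 3 - 3·tanh(x)^2
  g(x) = sinh(x)   ⇒   g'(x) = cosh(x)
  lim(x→0) f'(x)/g'(x) = lim(x→0) (3 - 3·tanh(x)^2)/(cosh(x))
  = 3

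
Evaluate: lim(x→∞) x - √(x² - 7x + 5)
This is an ∞-∞ indeterminate form.

Combine fractions or rationalize to convert ∞-∞ to 0/0 form:
  lim(x→∞) x - √(x² - 7x + 5) = 7/2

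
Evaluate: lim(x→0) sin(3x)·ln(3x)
This is a 0·∞ indeterminate form.

Rewrite 0·∞ as a quotient (0/0 or ∞/∞ form), then apply L'Hôpital's rule:
  lim(x→0) sin(3x)·ln(3x) = 0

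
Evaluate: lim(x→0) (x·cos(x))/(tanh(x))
This is a 0/0 indeterminate form.

Apply L'Hôpital's rule: differentiate numerator and denominator separately.
  f(x) = x·cos(x)   ⇒   f'(x) = -x·sin(x) + cos(x)
  g(x) = tanh(x)   ⇒   g'(x) = 1 - tanh(x)^2
  lim(x→0) f'(x)/g'(x) = lim(x→0) (-x·sin(x) + cos(x))/(1 - tanh(x)^2)
  = 1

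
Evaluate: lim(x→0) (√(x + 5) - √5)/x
This is a standard limit.

Factor or rationalize the expression:
  lim(x→0) (√(x + 5) - √5)/x = sqrt(5)/10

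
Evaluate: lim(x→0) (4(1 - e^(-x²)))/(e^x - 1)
This is a 0/0 indeterminate form.

Apply L'Hôpital's rule: differentiate numerator and denominator separately.
  f(x) = 4 - 4·e^(-x^2)   ⇒   f'(x) = 8·x·e^(-x^2)
  g(x) = e^(x) - 1   ⇒   g'(x) = e^(x)
  lim(x→0) f'(x)/g'(x) = lim(x→0) (8·x·e^(-x^2))/(e^(x))
  = 0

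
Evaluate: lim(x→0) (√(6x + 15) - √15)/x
This is a standard limit.

Factor or rationalize the expression:
  lim(x→0) (√(6x + 15) - √15)/x = sqrt(15)/5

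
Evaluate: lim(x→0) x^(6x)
This is an exponential indeterminate form.

For exponential indeterminate forms, take the natural log:
  Let L = lim(x→0) x^(6x)
  Then ln(L) = lim(x→0) [exponent × ln(base)]
  Evaluate using L'Hôpital or standard limits, then exponentiate.
  L = 1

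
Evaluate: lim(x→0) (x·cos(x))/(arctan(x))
This is a 0/0 indeterminate form.

Apply L'Hôpital's rule: differentiate numerator and denominator separately.
  f(x) = x·cos(x)   ⇒   f'(x) = -x·sin(x) + cos(x)
  g(x) = atan(x)   ⇒   g'(x) = 1/(x^2 + 1)
  lim(x→0) f'(x)/g'(x) = lim(x→0) (-x·sin(x) + cos(x))/(1/(x^2 + 1))
  = 1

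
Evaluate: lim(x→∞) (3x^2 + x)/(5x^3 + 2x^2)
This is an ∞/∞ indeterminate form.

Apply L'Hôpital's rule: differentiate numerator and denominator separately.
  f(x) = 3·x^2 + x   ⇒   f'(x) = 6·x + 1
  g(x) = 5·x^3 + 2·x^2   ⇒   g'(x) = 15·x^2 + 4·x
  lim(x→∞) f'(x)/g'(x) = lim(x→∞) (6·x + 1)/(15·x^2 + 4·x)
  = 0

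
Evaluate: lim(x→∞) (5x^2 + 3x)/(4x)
This is an ∞/∞ indeterminate form.

Apply L'Hôpital's rule: differentiate numerator and denominator separately.
  f(x) = 5·x^2 + 3·x   ⇒   f'(x) = 10·x + 3
  g(x) = 4·x   ⇒   g'(x) = 4
  lim(x→∞) f'(x)/g'(x) = lim(x→∞) (10·x + 3)/(4)
  = ∞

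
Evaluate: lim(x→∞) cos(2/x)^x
This is an exponential indeterminate form.

For exponential indeterminate forms, take the natural log:
  Let L = lim(x→∞) cos(2/x)^x
  Then ln(L) = lim(x→∞) [exponent × ln(base)]
  Evaluate using L'Hôpital or standard limits, then exponentiate.
  L = 1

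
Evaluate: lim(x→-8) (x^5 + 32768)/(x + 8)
This is a standard limit.

Factor or rationalize the expression:
  lim(x→-8) (x^5 + 32768)/(x + 8) = 20480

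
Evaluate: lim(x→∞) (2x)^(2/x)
This is an exponential indeterminate form.

For exponential indeterminate forms, take the natural log:
  Let L = lim(x→∞) (2x)^(2/x)
  Then ln(L) = lim(x→∞) [exponent × ln(base)]
  Evaluate using L'Hôpital or standard limits, then exponentiate.
  L = 1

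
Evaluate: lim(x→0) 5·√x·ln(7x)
This is a 0·∞ indeterminate form.

Rewrite 0·∞ as a quotient (0/0 or ∞/∞ form), then apply L'Hôpital's rule:
  lim(x→0) 5·√x·ln(7x) = 0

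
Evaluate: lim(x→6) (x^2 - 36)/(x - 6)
This is a standard limit.

Factor or rationalize the expression:
  lim(x→6) (x^2 - 36)/(x - 6) = 12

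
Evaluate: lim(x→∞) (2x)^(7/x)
This is an exponential indeterminate form.

For exponential indeterminate forms, take the natural log:
  Let L = lim(x→∞) (2x)^(7/x)
  Then ln(L) = lim(x→∞) [exponent × ln(base)]
  Evaluate using L'Hôpital or standard limits, then exponentiate.
  L = 1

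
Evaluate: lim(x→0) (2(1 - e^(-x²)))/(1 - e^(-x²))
This is a 0/0 indeterminate form.

Apply L'Hôpital's rule: differentiate numerator and denominator separately.
  f(x) = 2 - 2·e^(-x^2)   ⇒   f'(x) = 4·x·e^(-x^2)
  g(x) = 1 - e^(-x^2)   ⇒   g'(x) = 2·x·e^(-x^2)
  lim(x→0) f'(x)/g'(x) = lim(x→0) (4·x·e^(-x^2))/(2·x·e^(-x^2))
  = 2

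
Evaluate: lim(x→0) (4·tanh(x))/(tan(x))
This is a 0/0 indeterminate form.

Apply L'Hôpital's rule: differentiate numerator and denominator separately.
  f(x) = 4·tanh(x)   ⇒   f'(x) = 4 - 4·tanh(x)^2
  g(x) = tan(x)   ⇒   g'(x) = tan(x)^2 + 1
  lim(x→0) f'(x)/g'(x) = lim(x→0) (4 - 4·tanh(x)^2)/(tan(x)^2 + 1)
  = 4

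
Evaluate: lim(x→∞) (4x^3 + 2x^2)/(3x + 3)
This is an ∞/∞ indeterminate form.

Apply L'Hôpital's rule: differentiate numerator and denominator separately.
  f(x) = 4·x^3 + 2·x^2   ⇒   f'(x) = 12·x^2 + 4·x
  g(x) = 3·x + 3   ⇒   g'(x) = 3
  lim(x→∞) f'(x)/g'(x) = lim(x→∞) (12·x^2 + 4·x)/(3)
  = ∞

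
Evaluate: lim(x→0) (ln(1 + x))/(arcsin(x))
This is a 0/0 indeterminate form.

Apply L'Hôpital's rule: differentiate numerator and denominator separately.
  f(x) = ln(x + 1)   ⇒   f'(x) = 1/(x + 1)
  g(x) = asin(x)   ⇒   g'(x) = 1/sqrt(1 - x^2)
  lim(x→0) f'(x)/g'(x) = lim(x→0) (1/(x + 1))/(1/sqrt(1 - x^2))
  = 1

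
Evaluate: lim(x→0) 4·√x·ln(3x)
This is a 0·∞ indeterminate form.

Rewrite 0·∞ as a quotient (0/0 or ∞/∞ form), then apply L'Hôpital's rule:
  lim(x→0) 4·√x·ln(3x) = 0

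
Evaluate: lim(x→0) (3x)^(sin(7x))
This is an exponential indeterminate form.

For exponential indeterminate forms, take the natural log:
  Let L = lim(x→0) (3x)^(sin(7x))
  Then ln(L) = lim(x→0) [exponent × ln(base)]
  Evaluate using L'Hôpital or standard limits, then exponentiate.
  L = 1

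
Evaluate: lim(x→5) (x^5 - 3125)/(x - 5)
This is a standard limit.

Factor or rationalize the expression:
  lim(x→5) (x^5 - 3125)/(x - 5) = 3125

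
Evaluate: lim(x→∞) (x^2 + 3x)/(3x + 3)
This is an ∞/∞ indeterminate form.

Apply L'Hôpital's rule: differentiate numerator and denominator separately.
  f(x) = x^2 + 3·x   ⇒   f'(x) = 2·x + 3
  g(x) = 3·x + 3   ⇒   g'(x) = 3
  lim(x→∞) f'(x)/g'(x) = lim(x→∞) (2·x + 3)/(3)
  = ∞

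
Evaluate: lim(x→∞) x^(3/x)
This is an exponential indeterminate form.

For exponential indeterminate forms, take the natural log:
  Let L = lim(x→∞) x^(3/x)
  Then ln(L) = lim(x→∞) [exponent × ln(base)]
  Evaluate using L'Hôpital or standard limits, then exponentiate.
  L = 1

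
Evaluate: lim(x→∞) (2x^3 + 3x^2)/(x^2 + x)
This is an ∞/∞ indeterminate form.

Apply L'Hôpital's rule: differentiate numerator and denominator separately.
  f(x) = 2·x^3 + 3·x^2   ⇒   f'(x) = 6·x^2 + 6·x
  g(x) = x^2 + x   ⇒   g'(x) = 2·x + 1
  lim(x→∞) f'(x)/g'(x) = lim(x→∞) (6·x^2 + 6·x)/(2·x + 1)
  = ∞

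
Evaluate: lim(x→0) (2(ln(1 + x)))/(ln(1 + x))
This is a 0/0 indeterminate form.

Apply L'Hôpital's rule: differentiate numerator and denominator separately.
  f(x) = 2·ln(x + 1)   ⇒   f'(x) = 2/(x + 1)
  g(x) = ln(x + 1)   ⇒   g'(x) = 1/(x + 1)
  lim(x→0) f'(x)/g'(x) = lim(x→0) (2/(x + 1))/(1/(x + 1))
  = 2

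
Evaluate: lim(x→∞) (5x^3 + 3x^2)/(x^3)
This is an ∞/∞ indeterminate form.

Apply L'Hôpital's rule: differentiate numerator and denominator separately.
  f(x) = 5·x^3 + 3·x^2   ⇒   f'(x) = 15·x^2 + 6·x
  g(x) = x^3   ⇒   g'(x) = 3·x^2
  lim(x→∞) f'(x)/g'(x) = lim(x→∞) (15·x^2 + 6·x)/(3·x^2)
  = 5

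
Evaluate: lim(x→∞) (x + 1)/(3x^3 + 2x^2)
This is an ∞/∞ indeterminate form.

Apply L'Hôpital's rule: differentiate numerator and denominator separately.
  f(x) = x + 1   ⇒   f'(x) = 1
  g(x) = 3·x^3 + 2·x^2   ⇒   g'(x) = 9·x^2 + 4·x
  lim(x→∞) f'(x)/g'(x) = lim(x→∞) (1)/(9·x^2 + 4·x)
  = 0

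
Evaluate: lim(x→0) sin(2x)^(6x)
This is an exponential indeterminate form.

For exponential indeterminate forms, take the natural log:
  Let L = lim(x→0) sin(2x)^(6x)
  Then ln(L) = lim(x→0) [exponent × ln(base)]
  Evaluate using L'Hôpital or standard limits, then exponentiate.
  L = 1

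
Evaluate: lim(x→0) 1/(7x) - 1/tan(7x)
This is an ∞-∞ indeterminate form.

Combine fractions or rationalize to convert ∞-∞ to 0/0 form:
  lim(x→0) 1/(7x) - 1/tan(7x) = 0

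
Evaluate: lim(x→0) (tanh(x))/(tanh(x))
This is a 0/0 indeterminate form.

Apply L'Hôpital's rule: differentiate numerator and denominator separately.
  f(x) = tanh(x)   ⇒   f'(x) = 1 - tanh(x)^2
  g(x) = tanh(x)   ⇒   g'(x) = 1 - tanh(x)^2
  lim(x→0) f'(x)/g'(x) = lim(x→0) (1 - tanh(x)^2)/(1 - tanh(x)^2)
  = 1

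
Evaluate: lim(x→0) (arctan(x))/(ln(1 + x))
This is a 0/0 indeterminate form.

Apply L'Hôpital's rule: differentiate numerator and denominator separately.
  f(x) = atan(x)   ⇒   f'(x) = 1/(x^2 + 1)
  g(x) = ln(x + 1)   ⇒   g'(x) = 1/(x + 1)
  lim(x→0) f'(x)/g'(x) = lim(x→0) (1/(x^2 + 1))/(1/(x + 1))
  = 1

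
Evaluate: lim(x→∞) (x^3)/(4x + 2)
This is an ∞/∞ indeterminate form.

Apply L'Hôpital's rule: differentiate numerator and denominator separately.
  f(x) = x^3   ⇒   f'(x) = 3·x^2
  g(x) = 4·x + 2   ⇒   g'(x) = 4
  lim(x→∞) f'(x)/g'(x) = lim(x→∞) (3·x^2)/(4)
  = ∞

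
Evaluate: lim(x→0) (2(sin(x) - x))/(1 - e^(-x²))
This is a 0/0 indeterminate form.

Apply L'Hôpital's rule: differentiate numerator and denominator separately.
  f(x) = -2·x + 2·sin(x)   ⇒   f'(x) = 2·cos(x) - 2
  g(x) = 1 - e^(-x^2)   ⇒   g'(x) = 2·x·e^(-x^2)
  lim(x→0) f'(x)/g'(x) = lim(x→0) (2·cos(x) - 2)/(2·x·e^(-x^2))
  = 0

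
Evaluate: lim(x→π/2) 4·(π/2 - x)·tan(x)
This is a 0·∞ indeterminate form.

Rewrite 0·∞ as a quotient (0/0 or ∞/∞ form), then apply L'Hôpital's rule:
  lim(x→π/2) 4·(π/2 - x)·tan(x) = 4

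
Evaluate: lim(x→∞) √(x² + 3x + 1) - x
This is an ∞-∞ indeterminate form.

Combine fractions or rationalize to convert ∞-∞ to 0/0 form:
  lim(x→∞) √(x² + 3x + 1) - x = 3/2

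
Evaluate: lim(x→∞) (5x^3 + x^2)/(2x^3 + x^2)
This is an ∞/∞ indeterminate form.

Apply L'Hôpital's rule: differentiate numerator and denominator separately.
  f(x) = 5·x^3 + x^2   ⇒   f'(x) = 15·x^2 + 2·x
  g(x) = 2·x^3 + x^2   ⇒   g'(x) = 6·x^2 + 2·x
  lim(x→∞) f'(x)/g'(x) = lim(x→∞) (15·x^2 + 2·x)/(6·x^2 + 2·x)
  = 5/2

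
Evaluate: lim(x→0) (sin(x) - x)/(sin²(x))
This is a 0/0 indeterminate form.

Apply L'Hôpital's rule: differentiate numerator and denominator separately.
  f(x) = -x + sin(x)   ⇒   f'(x) = cos(x) - 1
  g(x) = sin(x)^2   ⇒   g'(x) = 2·sin(x)·cos(x)
  lim(x→0) f'(x)/g'(x) = lim(x→0) (cos(x) - 1)/(2·sin(x)·cos(x))
  = 0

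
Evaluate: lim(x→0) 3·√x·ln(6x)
This is a 0·∞ indeterminate form.

Rewrite 0·∞ as a quotient (0/0 or ∞/∞ form), then apply L'Hôpital's rule:
  lim(x→0) 3·√x·ln(6x) = 0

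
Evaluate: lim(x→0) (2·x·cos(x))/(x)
This is a 0/0 indeterminate form.

Apply L'Hôpital's rule: differentiate numerator and denominator separately.
  f(x) = 2·x·cos(x)   ⇒   f'(x) = -2·x·sin(x) + 2·cos(x)
  g(x) = x   ⇒   g'(x) = 1
  lim(x→0) f'(x)/g'(x) = lim(x→0) (-2·x·sin(x) + 2·cos(x))/(1)
  = 2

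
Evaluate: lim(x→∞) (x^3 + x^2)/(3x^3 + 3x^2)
This is an ∞/∞ indeterminate form.

Apply L'Hôpital's rule: differentiate numerator and denominator separately.
  f(x) = x^3 + x^2   ⇒   f'(x) = 3·x^2 + 2·x
  g(x) = 3·x^3 + 3·x^2   ⇒   g'(x) = 9·x^2 + 6·x
  lim(x→∞) f'(x)/g'(x) = lim(x→∞) (3·x^2 + 2·x)/(9·x^2 + 6·x)
  = 1/3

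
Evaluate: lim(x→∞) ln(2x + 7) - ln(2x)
This is an ∞-∞ indeterminate form.

Combine fractions or rationalize to convert ∞-∞ to 0/0 form:
  lim(x→∞) ln(2x + 7) - ln(2x) = 0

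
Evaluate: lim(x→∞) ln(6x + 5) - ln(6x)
This is an ∞-∞ indeterminate form.

Combine fractions or rationalize to convert ∞-∞ to 0/0 form:
  lim(x→∞) ln(6x + 5) - ln(6x) = 0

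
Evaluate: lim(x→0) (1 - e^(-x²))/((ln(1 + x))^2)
This is a 0/0 indeterminate form.

Apply L'Hôpital's rule: differentiate numerator and denominator separately.
  f(x) = 1 - e^(-x^2)   ⇒   f'(x) = 2·x·e^(-x^2)
  g(x) = ln(x + 1)^2   ⇒   g'(x) = 2·ln(x + 1)/(x + 1)
  lim(x→0) f'(x)/g'(x) = lim(x→0) (2·x·e^(-x^2))/(2·ln(x + 1)/(x + 1))
  = 1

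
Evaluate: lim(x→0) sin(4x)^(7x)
This is an exponential indeterminate form.

For exponential indeterminate forms, take the natural log:
  Let L = lim(x→0) sin(4x)^(7x)
  Then ln(L) = lim(x→0) [exponent × ln(base)]
  Evaluate using L'Hôpital or standard limits, then exponentiate.
  L = 1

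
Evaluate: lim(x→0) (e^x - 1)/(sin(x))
This is a 0/0 indeterminate form.

Apply L'Hôpital's rule: differentiate numerator and denominator separately.
  f(x) = e^(x) - 1   ⇒   f'(x) = e^(x)
  g(x) = sin(x)   ⇒   g'(x) = cos(x)
  lim(x→0) f'(x)/g'(x) = lim(x→0) (e^(x))/(cos(x))
  = 1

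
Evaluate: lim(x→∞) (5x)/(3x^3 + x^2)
This is an ∞/∞ indeterminate form.

Apply L'Hôpital's rule: differentiate numerator and denominator separately.
  f(x) = 5·x   ⇒   f'(x) = 5
  g(x) = 3·x^3 + x^2   ⇒   g'(x) = 9·x^2 + 2·x
  lim(x→∞) f'(x)/g'(x) = lim(x→∞) (5)/(9·x^2 + 2·x)
  = 0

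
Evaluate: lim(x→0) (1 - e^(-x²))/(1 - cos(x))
This is a 0/0 indeterminate form.

Apply L'Hôpital's rule: differentiate numerator and denominator separately.
  f(x) = 1 - e^(-x^2)   ⇒   f'(x) = 2·x·e^(-x^2)
  g(x) = 1 - cos(x)   ⇒   g'(x) = sin(x)
  lim(x→0) f'(x)/g'(x) = lim(x→0) (2·x·e^(-x^2))/(sin(x))
  = 2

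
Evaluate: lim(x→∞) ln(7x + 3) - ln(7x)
This is an ∞-∞ indeterminate form.

Combine fractions or rationalize to convert ∞-∞ to 0/0 form:
  lim(x→∞) ln(7x + 3) - ln(7x) = 0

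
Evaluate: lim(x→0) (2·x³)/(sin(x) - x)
This is a 0/0 indeterminate form.

Apply L'Hôpital's rule: differentiate numerator and denominator separately.
  f(x) = 2·x^3   ⇒   f'(x) = 6·x^2
  g(x) = -x + sin(x)   ⇒   g'(x) = cos(x) - 1
  lim(x→0) f'(x)/g'(x) = lim(x→0) (6·x^2)/(cos(x) - 1)
  = -12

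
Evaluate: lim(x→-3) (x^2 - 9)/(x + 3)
This is a standard limit.

Factor or rationalize the expression:
  lim(x→-3) (x^2 - 9)/(x + 3) = -6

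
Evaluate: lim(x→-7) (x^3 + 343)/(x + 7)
This is a standard limit.

Factor or rationalize the expression:
  lim(x→-7) (x^3 + 343)/(x + 7) = 147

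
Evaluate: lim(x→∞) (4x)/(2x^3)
This is an ∞/∞ indeterminate form.

Apply L'Hôpital's rule: differentiate numerator and denominator separately.
  f(x) = 4·x   ⇒   f'(x) = 4
  g(x) = 2·x^3   ⇒   g'(x) = 6·x^2
  lim(x→∞) f'(x)/g'(x) = lim(x→∞) (4)/(6·x^2)
  = 0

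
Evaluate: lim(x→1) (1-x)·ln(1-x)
This is a 0·∞ indeterminate form.

Rewrite 0·∞ as a quotient (0/0 or ∞/∞ form), then apply L'Hôpital's rule:
  lim(x→1) (1-x)·ln(1-x) = 0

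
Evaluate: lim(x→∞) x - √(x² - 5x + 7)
This is an ∞-∞ indeterminate form.

Combine fractions or rationalize to convert ∞-∞ to 0/0 form:
  lim(x→∞) x - √(x² - 5x + 7) = 5/2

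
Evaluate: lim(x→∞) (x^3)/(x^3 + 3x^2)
This is an ∞/∞ indeterminate form.

Apply L'Hôpital's rule: differentiate numerator and denominator separately.
  f(x) = x^3   ⇒   f'(x) = 3·x^2
  g(x) = x^3 + 3·x^2   ⇒   g'(x) = 3·x^2 + 6·x
  lim(x→∞) f'(x)/g'(x) = lim(x→∞) (3·x^2)/(3·x^2 + 6·x)
  = 1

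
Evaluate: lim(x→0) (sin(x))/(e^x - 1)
This is a 0/0 indeterminate form.

Apply L'Hôpital's rule: differentiate numerator and denominator separately.
  f(x) = sin(x)   ⇒   f'(x) = cos(x)
  g(x) = e^(x) - 1   ⇒   g'(x) = e^(x)
  lim(x→0) f'(x)/g'(x) = lim(x→0) (cos(x))/(e^(x))
  = 1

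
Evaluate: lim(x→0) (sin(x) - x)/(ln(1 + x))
This is a 0/0 indeterminate form.

Apply L'Hôpital's rule: differentiate numerator and denominator separately.
  f(x) = -x + sin(x)   ⇒   f'(x) = cos(x) - 1
  g(x) = ln(x + 1)   ⇒   g'(x) = 1/(x + 1)
  lim(x→0) f'(x)/g'(x) = lim(x→0) (cos(x) - 1)/(1/(x + 1))
  = 0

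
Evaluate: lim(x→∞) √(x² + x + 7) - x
This is an ∞-∞ indeterminate form.

Combine fractions or rationalize to convert ∞-∞ to 0/0 form:
  lim(x→∞) √(x² + x + 7) - x = 1/2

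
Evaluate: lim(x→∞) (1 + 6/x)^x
This is an exponential indeterminate form.

For exponential indeterminate forms, take the natural log:
  Let L = lim(x→∞) (1 + 6/x)^x
  Then ln(L) = lim(x→∞) [exponent × ln(base)]
  Evaluate using L'Hôpital or standard limits, then exponentiate.
  L = e^(6)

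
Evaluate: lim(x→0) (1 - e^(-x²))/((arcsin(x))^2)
This is a 0/0 indeterminate form.

Apply L'Hôpital's rule: differentiate numerator and denominator separately.
  f(x) = 1 - e^(-x^2)   ⇒   f'(x) = 2·x·e^(-x^2)
  g(x) = asin(x)^2   ⇒   g'(x) = 2·asin(x)/sqrt(1 - x^2)
  lim(x→0) f'(x)/g'(x) = lim(x→0) (2·x·e^(-x^2))/(2·asin(x)/sqrt(1 - x^2))
  = 1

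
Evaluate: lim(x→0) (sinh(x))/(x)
This is a 0/0 indeterminate form.

Apply L'Hôpital's rule: differentiate numerator and denominator separately.
  f(x) = sinh(x)   ⇒   f'(x) = cosh(x)
  g(x) = x   ⇒   g'(x) = 1
  lim(x→0) f'(x)/g'(x) = lim(x→0) (cosh(x))/(1)
  = 1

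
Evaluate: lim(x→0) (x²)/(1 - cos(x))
This is a 0/0 indeterminate form.

Apply L'Hôpital's rule: differentiate numerator and denominator separately.
  f(x) = x^2   ⇒   f'(x) = 2·x
  g(x) = 1 - cos(x)   ⇒   g'(x) = sin(x)
  lim(x→0) f'(x)/g'(x) = lim(x→0) (2·x)/(sin(x))
  = 2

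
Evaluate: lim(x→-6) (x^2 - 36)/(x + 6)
This is a standard limit.

Factor or rationalize the expression:
  lim(x→-6) (x^2 - 36)/(x + 6) = -12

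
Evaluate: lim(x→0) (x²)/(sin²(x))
This is a 0/0 indeterminate form.

Apply L'Hôpital's rule: differentiate numerator and denominator separately.
  f(x) = x^2   ⇒   f'(x) = 2·x
  g(x) = sin(x)^2   ⇒   g'(x) = 2·sin(x)·cos(x)
  lim(x→0) f'(x)/g'(x) = lim(x→0) (2·x)/(2·sin(x)·cos(x))
  = 1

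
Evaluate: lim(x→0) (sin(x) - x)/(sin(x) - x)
This is a 0/0 indeterminate form.

Apply L'Hôpital's rule: differentiate numerator and denominator separately.
  f(x) = -x + sin(x)   ⇒   f'(x) = cos(x) - 1
  g(x) = -x + sin(x)   ⇒   g'(x) = cos(x) - 1
  lim(x→0) f'(x)/g'(x) = lim(x→0) (cos(x) - 1)/(cos(x) - 1)
  = 1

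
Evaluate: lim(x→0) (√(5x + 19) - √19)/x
This is a standard limit.

Factor or rationalize the expression:
  lim(x→0) (√(5x + 19) - √19)/x = 5·sqrt(19)/38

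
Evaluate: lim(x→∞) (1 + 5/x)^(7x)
This is an exponential indeterminate form.

For exponential indeterminate forms, take the natural log:
  Let L = lim(x→∞) (1 + 5/x)^(7x)
  Then ln(L) = lim(x→∞) [exponent × ln(base)]
  Evaluate using L'Hôpital or standard limits, then exponentiate.
  L = e^(35)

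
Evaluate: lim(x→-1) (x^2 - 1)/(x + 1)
This is a standard limit.

Factor or rationalize the expression:
  lim(x→-1) (x^2 - 1)/(x + 1) = -2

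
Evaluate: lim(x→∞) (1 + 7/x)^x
This is an exponential indeterminate form.

For exponential indeterminate forms, take the natural log:
  Let L = lim(x→∞) (1 + 7/x)^x
  Then ln(L) = lim(x→∞) [exponent × ln(base)]
  Evaluate using L'Hôpital or standard limits, then exponentiate.
  L = e^(7)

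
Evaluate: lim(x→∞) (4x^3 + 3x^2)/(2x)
This is an ∞/∞ indeterminate form.

Apply L'Hôpital's rule: differentiate numerator and denominator separately.
  f(x) = 4·x^3 + 3·x^2   ⇒   f'(x) = 12·x^2 + 6·x
  g(x) = 2·x   ⇒   g'(x) = 2
  lim(x→∞) f'(x)/g'(x) = lim(x→∞) (12·x^2 + 6·x)/(2)
  = ∞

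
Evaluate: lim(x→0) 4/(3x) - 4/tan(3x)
This is an ∞-∞ indeterminate form.

Combine fractions or rationalize to convert ∞-∞ to 0/0 form:
  lim(x→0) 4/(3x) - 4/tan(3x) = 0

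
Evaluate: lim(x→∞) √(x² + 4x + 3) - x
This is an ∞-∞ indeterminate form.

Combine fractions or rationalize to convert ∞-∞ to 0/0 form:
  lim(x→∞) √(x² + 4x + 3) - x = 2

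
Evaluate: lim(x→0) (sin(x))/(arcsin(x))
This is a 0/0 indeterminate form.

Apply L'Hôpital's rule: differentiate numerator and denominator separately.
  f(x) = sin(x)   ⇒   f'(x) = cos(x)
  g(x) = asin(x)   ⇒   g'(x) = 1/sqrt(1 - x^2)
  lim(x→0) f'(x)/g'(x) = lim(x→0) (cos(x))/(1/sqrt(1 - x^2))
  = 1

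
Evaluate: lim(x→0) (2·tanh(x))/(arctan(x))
This is a 0/0 indeterminate form.

Apply L'Hôpital's rule: differentiate numerator and denominator separately.
  f(x) = 2·tanh(x)   ⇒   f'(x) = 2 - 2·tanh(x)^2
  g(x) = atan(x)   ⇒   g'(x) = 1/(x^2 + 1)
  lim(x→0) f'(x)/g'(x) = lim(x→0) (2 - 2·tanh(x)^2)/(1/(x^2 + 1))
  = 2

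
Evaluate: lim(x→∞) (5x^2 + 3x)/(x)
This is an ∞/∞ indeterminate form.

Apply L'Hôpital's rule: differentiate numerator and denominator separately.
  f(x) = 5·x^2 + 3·x   ⇒   f'(x) = 10·x + 3
  g(x) = x   ⇒   g'(x) = 1
  lim(x→∞) f'(x)/g'(x) = lim(x→∞) (10·x + 3)/(1)
  = ∞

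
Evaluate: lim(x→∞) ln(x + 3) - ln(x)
This is an ∞-∞ indeterminate form.

Combine fractions or rationalize to convert ∞-∞ to 0/0 form:
  lim(x→∞) ln(x + 3) - ln(x) = 0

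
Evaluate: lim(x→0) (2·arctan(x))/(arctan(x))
This is a 0/0 indeterminate form.

Apply L'Hôpital's rule: differentiate numerator and denominator separately.
  f(x) = 2·atan(x)   ⇒   f'(x) = 2/(x^2 + 1)
  g(x) = atan(x)   ⇒   g'(x) = 1/(x^2 + 1)
  lim(x→0) f'(x)/g'(x) = lim(x→0) (2/(x^2 + 1))/(1/(x^2 + 1))
  = 2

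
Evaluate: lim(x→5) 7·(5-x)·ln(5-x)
This is a 0·∞ indeterminate form.

Rewrite 0·∞ as a quotient (0/0 or ∞/∞ form), then apply L'Hôpital's rule:
  lim(x→5) 7·(5-x)·ln(5-x) = 0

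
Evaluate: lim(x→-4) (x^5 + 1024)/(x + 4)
This is a standard limit.

Factor or rationalize the expression:
  lim(x→-4) (x^5 + 1024)/(x + 4) = 1280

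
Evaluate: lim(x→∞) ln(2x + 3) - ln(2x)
This is an ∞-∞ indeterminate form.

Combine fractions or rationalize to convert ∞-∞ to 0/0 form:
  lim(x→∞) ln(2x + 3) - ln(2x) = 0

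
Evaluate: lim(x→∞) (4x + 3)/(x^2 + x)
This is an ∞/∞ indeterminate form.

Apply L'Hôpital's rule: differentiate numerator and denominator separately.
  f(x) = 4·x + 3   ⇒   f'(x) = 4
  g(x) = x^2 + x   ⇒   g'(x) = 2·x + 1
  lim(x→∞) f'(x)/g'(x) = lim(x→∞) (4)/(2·x + 1)
  = 0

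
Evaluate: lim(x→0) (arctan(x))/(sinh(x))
This is a 0/0 indeterminate form.

Apply L'Hôpital's rule: differentiate numerator and denominator separately.
  f(x) = atan(x)   ⇒   f'(x) = 1/(x^2 + 1)
  g(x) = sinh(x)   ⇒   g'(x) = cosh(x)
  lim(x→0) f'(x)/g'(x) = lim(x→0) (1/(x^2 + 1))/(cosh(x))
  = 1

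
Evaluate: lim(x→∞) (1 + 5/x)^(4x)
This is an exponential indeterminate form.

For exponential indeterminate forms, take the natural log:
  Let L = lim(x→∞) (1 + 5/x)^(4x)
  Then ln(L) = lim(x→∞) [exponent × ln(base)]
  Evaluate using L'Hôpital or standard limits, then exponentiate.
  L = e^(20)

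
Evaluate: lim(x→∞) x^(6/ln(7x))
This is an exponential indeterminate form.

For exponential indeterminate forms, take the natural log:
  Let L = lim(x→∞) x^(6/ln(7x))
  Then ln(L) = lim(x→∞) [exponent × ln(base)]
  Evaluate using L'Hôpital or standard limits, then exponentiate.
  L = e^(6)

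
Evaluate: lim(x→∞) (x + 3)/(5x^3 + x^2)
This is an ∞/∞ indeterminate form.

Apply L'Hôpital's rule: differentiate numerator and denominator separately.
  f(x) = x + 3   ⇒   f'(x) = 1
  g(x) = 5·x^3 + x^2   ⇒   g'(x) = 15·x^2 + 2·x
  lim(x→∞) f'(x)/g'(x) = lim(x→∞) (1)/(15·x^2 + 2·x)
  = 0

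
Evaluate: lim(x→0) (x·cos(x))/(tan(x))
This is a 0/0 indeterminate form.

Apply L'Hôpital's rule: differentiate numerator and denominator separately.
  f(x) = x·cos(x)   ⇒   f'(x) = -x·sin(x) + cos(x)
  g(x) = tan(x)   ⇒   g'(x) = tan(x)^2 + 1
  lim(x→0) f'(x)/g'(x) = lim(x→0) (-x·sin(x) + cos(x))/(tan(x)^2 + 1)
  = 1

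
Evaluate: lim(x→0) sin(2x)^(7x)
This is an exponential indeterminate form.

For exponential indeterminate forms, take the natural log:
  Let L = lim(x→0) sin(2x)^(7x)
  Then ln(L) = lim(x→0) [exponent × ln(base)]
  Evaluate using L'Hôpital or standard limits, then exponentiate.
  L = 1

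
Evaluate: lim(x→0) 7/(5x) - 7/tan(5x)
This is an ∞-∞ indeterminate form.

Combine fractions or rationalize to convert ∞-∞ to 0/0 form:
  lim(x→0) 7/(5x) - 7/tan(5x) = 0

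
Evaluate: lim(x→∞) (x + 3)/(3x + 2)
This is an ∞/∞ indeterminate form.

Apply L'Hôpital's rule: differentiate numerator and denominator separately.
  f(x) = x + 3   ⇒   f'(x) = 1
  g(x) = 3·x + 2   ⇒   g'(x) = 3
  lim(x→∞) f'(x)/g'(x) = lim(x→∞) (1)/(3)
  = 1/3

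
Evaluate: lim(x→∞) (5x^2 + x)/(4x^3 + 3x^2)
This is an ∞/∞ indeterminate form.

Apply L'Hôpital's rule: differentiate numerator and denominator separately.
  f(x) = 5·x^2 + x   ⇒   f'(x) = 10·x + 1
  g(x) = 4·x^3 + 3·x^2   ⇒   g'(x) = 12·x^2 + 6·x
  lim(x→∞) f'(x)/g'(x) = lim(x→∞) (10·x + 1)/(12·x^2 + 6·x)
  = 0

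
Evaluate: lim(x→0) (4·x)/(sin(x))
This is a 0/0 indeterminate form.

Apply L'Hôpital's rule: differentiate numerator and denominator separately.
  f(x) = 4·x   ⇒   f'(x) = 4
  g(x) = sin(x)   ⇒   g'(x) = cos(x)
  lim(x→0) f'(x)/g'(x) = lim(x→0) (4)/(cos(x))
  = 4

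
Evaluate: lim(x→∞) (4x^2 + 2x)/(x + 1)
This is an ∞/∞ indeterminate form.

Apply L'Hôpital's rule: differentiate numerator and denominator separately.
  f(x) = 4·x^2 + 2·x   ⇒   f'(x) = 8·x + 2
  g(x) = x + 1   ⇒   g'(x) = 1
  lim(x→∞) f'(x)/g'(x) = lim(x→∞) (8·x + 2)/(1)
  = ∞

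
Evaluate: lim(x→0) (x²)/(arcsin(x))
This is a 0/0 indeterminate form.

Apply L'Hôpital's rule: differentiate numerator and denominator separately.
  f(x) = x^2   ⇒   f'(x) = 2·x
  g(x) = asin(x)   ⇒   g'(x) = 1/sqrt(1 - x^2)
  lim(x→0) f'(x)/g'(x) = lim(x→0) (2·x)/(1/sqrt(1 - x^2))
  = 0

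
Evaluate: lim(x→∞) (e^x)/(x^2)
This is an ∞/∞ indeterminate form.

Apply L'Hôpital's rule: differentiate numerator and denominator separately.
  f(x) = e^(x)   ⇒   f'(x) = e^(x)
  g(x) = x^2   ⇒   g'(x) = 2·x
  lim(x→∞) f'(x)/g'(x) = lim(x→∞) (e^(x))/(2·x)
  = ∞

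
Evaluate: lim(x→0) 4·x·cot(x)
This is a 0·∞ indeterminate form.

Rewrite 0·∞ as a quotient (0/0 or ∞/∞ form), then apply L'Hôpital's rule:
  lim(x→0) 4·x·cot(x) = 4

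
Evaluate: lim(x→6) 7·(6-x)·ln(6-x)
This is a 0·∞ indeterminate form.

Rewrite 0·∞ as a quotient (0/0 or ∞/∞ form), then apply L'Hôpital's rule:
  lim(x→6) 7·(6-x)·ln(6-x) = 0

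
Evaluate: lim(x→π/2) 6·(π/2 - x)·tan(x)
This is a 0·∞ indeterminate form.

Rewrite 0·∞ as a quotient (0/0 or ∞/∞ form), then apply L'Hôpital's rule:
  lim(x→π/2) 6·(π/2 - x)·tan(x) = 6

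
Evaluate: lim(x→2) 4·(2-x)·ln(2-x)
This is a 0·∞ indeterminate form.

Rewrite 0·∞ as a quotient (0/0 or ∞/∞ form), then apply L'Hôpital's rule:
  lim(x→2) 4·(2-x)·ln(2-x) = 0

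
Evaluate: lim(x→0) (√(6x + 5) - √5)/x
This is a standard limit.

Factor or rationalize the expression:
  lim(x→0) (√(6x + 5) - √5)/x = 3·sqrt(5)/5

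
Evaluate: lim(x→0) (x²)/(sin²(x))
This is a 0/0 indeterminate form.

Apply L'Hôpital's rule: differentiate numerator and denominator separately.
  f(x) = x^2   ⇒   f'(x) = 2·x
  g(x) = sin(x)^2   ⇒   g'(x) = 2·sin(x)·cos(x)
  lim(x→0) f'(x)/g'(x) = lim(x→0) (2·x)/(2·sin(x)·cos(x))
  = 1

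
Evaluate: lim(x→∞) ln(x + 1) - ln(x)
This is an ∞-∞ indeterminate form.

Combine fractions or rationalize to convert ∞-∞ to 0/0 form:
  lim(x→∞) ln(x + 1) - ln(x) = 0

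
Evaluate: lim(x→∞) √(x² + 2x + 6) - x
This is an ∞-∞ indeterminate form.

Combine fractions or rationalize to convert ∞-∞ to 0/0 form:
  lim(x→∞) √(x² + 2x + 6) - x = 1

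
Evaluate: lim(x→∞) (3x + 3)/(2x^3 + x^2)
This is an ∞/∞ indeterminate form.

Apply L'Hôpital's rule: differentiate numerator and denominator separately.
  f(x) = 3·x + 3   ⇒   f'(x) = 3
  g(x) = 2·x^3 + x^2   ⇒   g'(x) = 6·x^2 + 2·x
  lim(x→∞) f'(x)/g'(x) = lim(x→∞) (3)/(6·x^2 + 2·x)
  = 0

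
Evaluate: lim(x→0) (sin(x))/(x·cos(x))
This is a 0/0 indeterminate form.

Apply L'Hôpital's rule: differentiate numerator and denominator separately.
  f(x) = sin(x)   ⇒   f'(x) = cos(x)
  g(x) = x·cos(x)   ⇒   g'(x) = -x·sin(x) + cos(x)
  lim(x→0) f'(x)/g'(x) = lim(x→0) (cos(x))/(-x·sin(x) + cos(x))
  = 1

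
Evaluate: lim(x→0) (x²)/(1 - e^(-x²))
This is a 0/0 indeterminate form.

Apply L'Hôpital's rule: differentiate numerator and denominator separately.
  f(x) = x^2   ⇒   f'(x) = 2·x
  g(x) = 1 - e^(-x^2)   ⇒   g'(x) = 2·x·e^(-x^2)
  lim(x→0) f'(x)/g'(x) = lim(x→0) (2·x)/(2·x·e^(-x^2))
  = 1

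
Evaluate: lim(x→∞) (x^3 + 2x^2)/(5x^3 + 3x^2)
This is an ∞/∞ indeterminate form.

Apply L'Hôpital's rule: differentiate numerator and denominator separately.
  f(x) = x^3 + 2·x^2   ⇒   f'(x) = 3·x^2 + 4·x
  g(x) = 5·x^3 + 3·x^2   ⇒   g'(x) = 15·x^2 + 6·x
  lim(x→∞) f'(x)/g'(x) = lim(x→∞) (3·x^2 + 4·x)/(15·x^2 + 6·x)
  = 1/5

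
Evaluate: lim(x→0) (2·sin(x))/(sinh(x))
This is a 0/0 indeterminate form.

Apply L'Hôpital's rule: differentiate numerator and denominator separately.
  f(x) = 2·sin(x)   ⇒   f'(x) = 2·cos(x)
  g(x) = sinh(x)   ⇒   g'(x) = cosh(x)
  lim(x→0) f'(x)/g'(x) = lim(x→0) (2·cos(x))/(cosh(x))
  = 2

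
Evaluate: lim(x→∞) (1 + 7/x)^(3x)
This is an exponential indeterminate form.

For exponential indeterminate forms, take the natural log:
  Let L = lim(x→∞) (1 + 7/x)^(3x)
  Then ln(L) = lim(x→∞) [exponent × ln(base)]
  Evaluate using L'Hôpital or standard limits, then exponentiate.
  L = e^(21)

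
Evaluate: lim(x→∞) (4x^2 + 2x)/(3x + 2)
This is an ∞/∞ indeterminate form.

Apply L'Hôpital's rule: differentiate numerator and denominator separately.
  f(x) = 4·x^2 + 2·x   ⇒   f'(x) = 8·x + 2
  g(x) = 3·x + 2   ⇒   g'(x) = 3
  lim(x→∞) f'(x)/g'(x) = lim(x→∞) (8·x + 2)/(3)
  = ∞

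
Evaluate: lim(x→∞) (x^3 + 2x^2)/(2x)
This is an ∞/∞ indeterminate form.

Apply L'Hôpital's rule: differentiate numerator and denominator separately.
  f(x) = x^3 + 2·x^2   ⇒   f'(x) = 3·x^2 + 4·x
  g(x) = 2·x   ⇒   g'(x) = 2
  lim(x→∞) f'(x)/g'(x) = lim(x→∞) (3·x^2 + 4·x)/(2)
  = ∞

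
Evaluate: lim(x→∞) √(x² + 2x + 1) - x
This is an ∞-∞ indeterminate form.

Combine fractions or rationalize to convert ∞-∞ to 0/0 form:
  lim(x→∞) √(x² + 2x + 1) - x = 1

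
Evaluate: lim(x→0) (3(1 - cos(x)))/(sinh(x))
This is a 0/0 indeterminate form.

Apply L'Hôpital's rule: differentiate numerator and denominator separately.
  f(x) = 3 - 3·cos(x)   ⇒   f'(x) = 3·sin(x)
  g(x) = sinh(x)   ⇒   g'(x) = cosh(x)
  lim(x→0) f'(x)/g'(x) = lim(x→0) (3·sin(x))/(cosh(x))
  = 0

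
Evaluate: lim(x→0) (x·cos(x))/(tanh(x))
This is a 0/0 indeterminate form.

Apply L'Hôpital's rule: differentiate numerator and denominator separately.
  f(x) = x·cos(x)   ⇒   f'(x) = -x·sin(x) + cos(x)
  g(x) = tanh(x)   ⇒   g'(x) = 1 - tanh(x)^2
  lim(x→0) f'(x)/g'(x) = lim(x→0) (-x·sin(x) + cos(x))/(1 - tanh(x)^2)
  = 1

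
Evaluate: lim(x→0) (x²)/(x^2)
This is a 0/0 indeterminate form.

Apply L'Hôpital's rule: differentiate numerator and denominator separately.
  f(x) = x^2   ⇒   f'(x) = 2·x
  g(x) = x^2   ⇒   g'(x) = 2·x
  lim(x→0) f'(x)/g'(x) = lim(x→0) (2·x)/(2·x)
  = 1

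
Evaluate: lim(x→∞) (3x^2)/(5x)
This is an ∞/∞ indeterminate form.

Apply L'Hôpital's rule: differentiate numerator and denominator separately.
  f(x) = 3·x^2   ⇒   f'(x) = 6·x
  g(x) = 5·x   ⇒   g'(x) = 5
  lim(x→∞) f'(x)/g'(x) = lim(x→∞) (6·x)/(5)
  = ∞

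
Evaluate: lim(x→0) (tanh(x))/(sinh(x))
This is a 0/0 indeterminate form.

Apply L'Hôpital's rule: differentiate numerator and denominator separately.
  f(x) = tanh(x)   ⇒   f'(x) = 1 - tanh(x)^2
  g(x) = sinh(x)   ⇒   g'(x) = cosh(x)
  lim(x→0) f'(x)/g'(x) = lim(x→0) (1 - tanh(x)^2)/(cosh(x))
  = 1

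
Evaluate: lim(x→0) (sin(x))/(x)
This is a 0/0 indeterminate form.

Apply L'Hôpital's rule: differentiate numerator and denominator separately.
  f(x) = sin(x)   ⇒   f'(x) = cos(x)
  g(x) = x   ⇒   g'(x) = 1
  lim(x→0) f'(x)/g'(x) = lim(x→0) (cos(x))/(1)
  = 1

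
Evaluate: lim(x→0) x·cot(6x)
This is a 0·∞ indeterminate form.

Rewrite 0·∞ as a quotient (0/0 or ∞/∞ form), then apply L'Hôpital's rule:
  lim(x→0) x·cot(6x) = 1/6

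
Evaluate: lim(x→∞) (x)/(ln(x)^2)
This is an ∞/∞ indeterminate form.

Apply L'Hôpital's rule: differentiate numerator and denominator separately.
  f(x) = x   ⇒   f'(x) = 1
  g(x) = ln(x)^2   ⇒   g'(x) = 2·ln(x)/x
  lim(x→∞) f'(x)/g'(x) = lim(x→∞) (1)/(2·ln(x)/x)
  = ∞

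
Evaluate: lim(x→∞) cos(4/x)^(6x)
This is an exponential indeterminate form.

For exponential indeterminate forms, take the natural log:
  Let L = lim(x→∞) cos(4/x)^(6x)
  Then ln(L) = lim(x→∞) [exponent × ln(base)]
  Evaluate using L'Hôpital or standard limits, then exponentiate.
  L = 1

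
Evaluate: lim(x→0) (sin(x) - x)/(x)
This is a 0/0 indeterminate form.

Apply L'Hôpital's rule: differentiate numerator and denominator separately.
  f(x) = -x + sin(x)   ⇒   f'(x) = cos(x) - 1
  g(x) = x   ⇒   g'(x) = 1
  lim(x→0) f'(x)/g'(x) = lim(x→0) (cos(x) - 1)/(1)
  = 0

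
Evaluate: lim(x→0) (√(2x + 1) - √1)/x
This is a standard limit.

Factor or rationalize the expression:
  lim(x→0) (√(2x + 1) - √1)/x = 1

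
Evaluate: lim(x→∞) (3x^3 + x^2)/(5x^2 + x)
This is an ∞/∞ indeterminate form.

Apply L'Hôpital's rule: differentiate numerator and denominator separately.
  f(x) = 3·x^3 + x^2   ⇒   f'(x) = 9·x^2 + 2·x
  g(x) = 5·x^2 + x   ⇒   g'(x) = 10·x + 1
  lim(x→∞) f'(x)/g'(x) = lim(x→∞) (9·x^2 + 2·x)/(10·x + 1)
  = ∞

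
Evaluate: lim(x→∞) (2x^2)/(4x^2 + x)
This is an ∞/∞ indeterminate form.

Apply L'Hôpital's rule: differentiate numerator and denominator separately.
  f(x) = 2·x^2   ⇒   f'(x) = 4·x
  g(x) = 4·x^2 + x   ⇒   g'(x) = 8·x + 1
  lim(x→∞) f'(x)/g'(x) = lim(x→∞) (4·x)/(8·x + 1)
  = 1/2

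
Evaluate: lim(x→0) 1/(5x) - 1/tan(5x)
This is an ∞-∞ indeterminate form.

Combine fractions or rationalize to convert ∞-∞ to 0/0 form:
  lim(x→0) 1/(5x) - 1/tan(5x) = 0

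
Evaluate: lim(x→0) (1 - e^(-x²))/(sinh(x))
This is a 0/0 indeterminate form.

Apply L'Hôpital's rule: differentiate numerator and denominator separately.
  f(x) = 1 - e^(-x^2)   ⇒   f'(x) = 2·x·e^(-x^2)
  g(x) = sinh(x)   ⇒   g'(x) = cosh(x)
  lim(x→0) f'(x)/g'(x) = lim(x→0) (2·x·e^(-x^2))/(cosh(x))
  = 0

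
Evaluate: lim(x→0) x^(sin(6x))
This is an exponential indeterminate form.

For exponential indeterminate forms, take the natural log:
  Let L = lim(x→0) x^(sin(6x))
  Then ln(L) = lim(x→0) [exponent × ln(base)]
  Evaluate using L'Hôpital or standard limits, then exponentiate.
  L = 1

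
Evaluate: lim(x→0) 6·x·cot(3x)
This is a 0·∞ indeterminate form.

Rewrite 0·∞ as a quotient (0/0 or ∞/∞ form), then apply L'Hôpital's rule:
  lim(x→0) 6·x·cot(3x) = 2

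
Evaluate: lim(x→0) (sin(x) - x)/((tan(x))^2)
This is a 0/0 indeterminate form.

Apply L'Hôpital's rule: differentiate numerator and denominator separately.
  f(x) = -x + sin(x)   ⇒   f'(x) = cos(x) - 1
  g(x) = tan(x)^2   ⇒   g'(x) = (2·tan(x)^2 + 2)·tan(x)
  lim(x→0) f'(x)/g'(x) = lim(x→0) (cos(x) - 1)/((2·tan(x)^2 + 2)·tan(x))
  = 0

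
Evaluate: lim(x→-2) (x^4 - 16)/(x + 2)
This is a standard limit.

Factor or rationalize the expression:
  lim(x→-2) (x^4 - 16)/(x + 2) = -32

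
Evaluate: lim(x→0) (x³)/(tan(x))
This is a 0/0 indeterminate form.

Apply L'Hôpital's rule: differentiate numerator and denominator separately.
  f(x) = x^3   ⇒   f'(x) = 3·x^2
  g(x) = tan(x)   ⇒   g'(x) = tan(x)^2 + 1
  lim(x→0) f'(x)/g'(x) = lim(x→0) (3·x^2)/(tan(x)^2 + 1)
  = 0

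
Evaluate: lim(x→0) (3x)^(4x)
This is an exponential indeterminate form.

For exponential indeterminate forms, take the natural log:
  Let L = lim(x→0) (3x)^(4x)
  Then ln(L) = lim(x→0) [exponent × ln(base)]
  Evaluate using L'Hôpital or standard limits, then exponentiate.
  L = 1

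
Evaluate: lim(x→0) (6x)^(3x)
This is an exponential indeterminate form.

For exponential indeterminate forms, take the natural log:
  Let L = lim(x→0) (6x)^(3x)
  Then ln(L) = lim(x→0) [exponent × ln(base)]
  Evaluate using L'Hôpital or standard limits, then exponentiate.
  L = 1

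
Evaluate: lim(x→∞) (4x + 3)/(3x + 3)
This is an ∞/∞ indeterminate form.

Apply L'Hôpital's rule: differentiate numerator and denominator separately.
  f(x) = 4·x + 3   ⇒   f'(x) = 4
  g(x) = 3·x + 3   ⇒   g'(x) = 3
  lim(x→∞) f'(x)/g'(x) = lim(x→∞) (4)/(3)
  = 4/3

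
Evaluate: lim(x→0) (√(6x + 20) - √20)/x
This is a standard limit.

Factor or rationalize the expression:
  lim(x→0) (√(6x + 20) - √20)/x = 3·sqrt(5)/10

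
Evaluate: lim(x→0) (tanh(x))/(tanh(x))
This is a 0/0 indeterminate form.

Apply L'Hôpital's rule: differentiate numerator and denominator separately.
  f(x) = tanh(x)   ⇒   f'(x) = 1 - tanh(x)^2
  g(x) = tanh(x)   ⇒   g'(x) = 1 - tanh(x)^2
  lim(x→0) f'(x)/g'(x) = lim(x→0) (1 - tanh(x)^2)/(1 - tanh(x)^2)
  = 1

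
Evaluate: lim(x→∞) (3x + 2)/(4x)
This is an ∞/∞ indeterminate form.

Apply L'Hôpital's rule: differentiate numerator and denominator separately.
  f(x) = 3·x + 2   ⇒   f'(x) = 3
  g(x) = 4·x   ⇒   g'(x) = 4
  lim(x→∞) f'(x)/g'(x) = lim(x→∞) (3)/(4)
  = 3/4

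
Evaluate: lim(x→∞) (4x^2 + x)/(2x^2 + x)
This is an ∞/∞ indeterminate form.

Apply L'Hôpital's rule: differentiate numerator and denominator separately.
  f(x) = 4·x^2 + x   ⇒   f'(x) = 8·x + 1
  g(x) = 2·x^2 + x   ⇒   g'(x) = 4·x + 1
  lim(x→∞) f'(x)/g'(x) = lim(x→∞) (8·x + 1)/(4·x + 1)
  = 2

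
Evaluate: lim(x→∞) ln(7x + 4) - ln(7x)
This is an ∞-∞ indeterminate form.

Combine fractions or rationalize to convert ∞-∞ to 0/0 form:
  lim(x→∞) ln(7x + 4) - ln(7x) = 0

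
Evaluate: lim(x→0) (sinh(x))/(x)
This is a 0/0 indeterminate form.

Apply L'Hôpital's rule: differentiate numerator and denominator separately.
  f(x) = sinh(x)   ⇒   f'(x) = cosh(x)
  g(x) = x   ⇒   g'(x) = 1
  lim(x→0) f'(x)/g'(x) = lim(x→0) (cosh(x))/(1)
  = 1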